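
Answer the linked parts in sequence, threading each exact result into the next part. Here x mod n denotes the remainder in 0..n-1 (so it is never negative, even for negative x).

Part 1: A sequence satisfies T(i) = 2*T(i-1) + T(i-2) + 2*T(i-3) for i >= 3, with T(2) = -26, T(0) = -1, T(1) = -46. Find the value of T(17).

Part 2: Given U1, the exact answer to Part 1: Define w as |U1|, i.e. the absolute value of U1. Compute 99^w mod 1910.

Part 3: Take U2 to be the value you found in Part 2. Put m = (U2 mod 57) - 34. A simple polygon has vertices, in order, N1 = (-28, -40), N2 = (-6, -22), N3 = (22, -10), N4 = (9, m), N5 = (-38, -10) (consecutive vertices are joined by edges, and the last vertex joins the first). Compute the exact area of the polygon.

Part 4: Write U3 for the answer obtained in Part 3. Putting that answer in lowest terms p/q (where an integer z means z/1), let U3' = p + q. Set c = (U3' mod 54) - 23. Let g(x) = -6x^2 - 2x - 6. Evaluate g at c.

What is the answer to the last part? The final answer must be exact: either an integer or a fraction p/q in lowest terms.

Part 1: T(3) = 2*(-26) + 1*(-46) + 2*(-1) = -100; iterating: T(3)=-100, T(4)=-318, T(5)=-788, T(6)=-2094, T(7)=-5612, T(8)=-14894, T(9)=-39588, T(10)=-105294, T(11)=-279964, T(12)=-744398, T(13)=-1979348, T(14)=-5263022, T(15)=-13994188, T(16)=-37210094, T(17)=-98940420; answer -98940420
Part 2: U1 = -98940420; w = 98940420; squarings mod 1910: 99^1=99, 99^2=251, 99^4=1881, 99^8=841, 99^16=581, 99^32=1401, 99^64=1231, 99^128=731, 99^256=1471, 99^512=1721, 99^1024=1341, 99^2048=971, 99^4096=1211, 99^8192=1551, 99^16384=911, 99^32768=981, 99^65536=1631, 99^131072=1441, 99^262144=311, 99^524288=1221, 99^1048576=1041, 99^2097152=711, 99^4194304=1281, 99^8388608=271, 99^16777216=861, 99^33554432=241, 99^67108864=781; 99^98940420 = 99^4 * 99^512 * 99^1024 * 99^4096 * 99^8192 * 99^32768 * 99^65536 * 99^262144 * 99^2097152 * 99^4194304 * 99^8388608 * 99^16777216 * 99^67108864 = 991 (mod 1910); answer 991
Part 3: U2 = 991; m = -12; cross terms: (-28*-22 - -6*-40)=376, (-6*-10 - 22*-22)=544, (22*-12 - 9*-10)=-174, (9*-10 - -38*-12)=-546, (-38*-40 - -28*-10)=1240; twice the area = |1440| = 1440; area = 720; answer 720
Part 4: U3 = 720; threaded value p + q = 721; c = -4; -6*(-4)^2 - 2*(-4)^1 - 6 = (-96) + (8) + (-6) = -94; answer -94

-94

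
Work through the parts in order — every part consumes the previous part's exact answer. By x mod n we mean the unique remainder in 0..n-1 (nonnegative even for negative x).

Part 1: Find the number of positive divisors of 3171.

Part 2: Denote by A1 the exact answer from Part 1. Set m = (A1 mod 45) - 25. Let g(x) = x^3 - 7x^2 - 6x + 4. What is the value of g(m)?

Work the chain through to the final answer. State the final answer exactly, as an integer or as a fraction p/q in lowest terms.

Part 1: 3171 = 3 * 7 * 151; number of divisors = (1+1) * (1+1) * (1+1) = 8; answer 8
Part 2: A1 = 8; m = -17; 1*(-17)^3 - 7*(-17)^2 - 6*(-17)^1 + 4 = (-4913) + (-2023) + (102) + (4) = -6830; answer -6830

-6830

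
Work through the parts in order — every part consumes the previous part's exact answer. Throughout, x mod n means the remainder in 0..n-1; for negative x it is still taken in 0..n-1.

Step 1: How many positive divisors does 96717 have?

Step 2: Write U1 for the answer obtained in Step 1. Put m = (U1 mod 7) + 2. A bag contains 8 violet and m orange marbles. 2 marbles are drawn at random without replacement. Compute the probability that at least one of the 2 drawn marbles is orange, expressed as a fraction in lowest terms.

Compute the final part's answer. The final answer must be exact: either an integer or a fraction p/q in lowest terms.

Step 1: 96717 = 3 * 103 * 313; number of divisors = (1+1) * (1+1) * (1+1) = 8; answer 8
Step 2: U1 = 8; m = 3; total draws C(11,2) = 55; complement C(8,2) = 28; favorable 55 - 28 = 27; P = 27/55; answer 27/55

27/55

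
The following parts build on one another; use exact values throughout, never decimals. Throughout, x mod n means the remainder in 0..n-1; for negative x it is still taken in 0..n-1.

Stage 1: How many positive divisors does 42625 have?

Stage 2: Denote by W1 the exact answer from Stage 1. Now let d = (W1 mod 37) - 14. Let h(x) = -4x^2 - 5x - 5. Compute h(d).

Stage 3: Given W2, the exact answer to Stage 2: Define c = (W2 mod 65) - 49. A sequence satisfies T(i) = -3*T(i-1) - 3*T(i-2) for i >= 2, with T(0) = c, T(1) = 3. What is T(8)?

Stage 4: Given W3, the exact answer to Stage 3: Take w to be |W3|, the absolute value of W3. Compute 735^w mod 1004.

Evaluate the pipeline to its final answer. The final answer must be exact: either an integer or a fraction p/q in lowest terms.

Stage 1: 42625 = 5^3 * 11 * 31; number of divisors = (3+1) * (1+1) * (1+1) = 16; answer 16
Stage 2: W1 = 16; d = 2; -4*(2)^2 - 5*(2)^1 - 5 = (-16) + (-10) + (-5) = -31; answer -31
Stage 3: W2 = -31; c = -15; T(2) = -3*(3) - 3*(-15) = 36; iterating: T(2)=36, T(3)=-117, T(4)=243, T(5)=-378, T(6)=405, T(7)=-81, T(8)=-972; answer -972
Stage 4: W3 = -972; w = 972; squarings mod 1004: 735^1=735, 735^2=73, 735^4=309, 735^8=101, 735^16=161, 735^32=821, 735^64=357, 735^128=945, 735^256=469, 735^512=85; 735^972 = 735^4 * 735^8 * 735^64 * 735^128 * 735^256 * 735^512 = 525 (mod 1004); answer 525

525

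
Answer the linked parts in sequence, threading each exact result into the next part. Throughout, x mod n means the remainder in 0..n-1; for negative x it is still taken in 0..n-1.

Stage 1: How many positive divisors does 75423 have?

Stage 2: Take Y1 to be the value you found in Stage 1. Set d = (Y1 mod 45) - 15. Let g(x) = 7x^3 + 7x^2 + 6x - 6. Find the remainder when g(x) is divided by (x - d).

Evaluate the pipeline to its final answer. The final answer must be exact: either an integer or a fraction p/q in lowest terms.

-2106

Stage 1: 75423 = 3 * 31 * 811; number of divisors = (1+1) * (1+1) * (1+1) = 8; answer 8
Stage 2: Y1 = 8; d = -7; remainder = value at the root: 7*(-7)^3 + 7*(-7)^2 + 6*(-7)^1 - 6 = (-2401) + (343) + (-42) + (-6) = -2106; answer -2106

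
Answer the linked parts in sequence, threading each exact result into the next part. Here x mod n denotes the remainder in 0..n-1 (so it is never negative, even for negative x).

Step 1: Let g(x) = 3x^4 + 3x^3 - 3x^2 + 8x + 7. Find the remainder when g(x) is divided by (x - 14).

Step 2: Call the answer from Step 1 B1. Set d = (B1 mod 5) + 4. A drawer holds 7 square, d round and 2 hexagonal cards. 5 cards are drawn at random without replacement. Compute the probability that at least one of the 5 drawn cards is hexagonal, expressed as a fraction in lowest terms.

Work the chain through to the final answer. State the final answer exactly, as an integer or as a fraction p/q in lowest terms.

55/91

Step 1: remainder = value at the root: 3*(14)^4 + 3*(14)^3 - 3*(14)^2 + 8*(14)^1 + 7 = (115248) + (8232) + (-588) + (112) + (7) = 123011; answer 123011
Step 2: B1 = 123011; d = 5; total draws C(14,5) = 2002; complement C(12,5) = 792; favorable 2002 - 792 = 1210; P = 55/91; answer 55/91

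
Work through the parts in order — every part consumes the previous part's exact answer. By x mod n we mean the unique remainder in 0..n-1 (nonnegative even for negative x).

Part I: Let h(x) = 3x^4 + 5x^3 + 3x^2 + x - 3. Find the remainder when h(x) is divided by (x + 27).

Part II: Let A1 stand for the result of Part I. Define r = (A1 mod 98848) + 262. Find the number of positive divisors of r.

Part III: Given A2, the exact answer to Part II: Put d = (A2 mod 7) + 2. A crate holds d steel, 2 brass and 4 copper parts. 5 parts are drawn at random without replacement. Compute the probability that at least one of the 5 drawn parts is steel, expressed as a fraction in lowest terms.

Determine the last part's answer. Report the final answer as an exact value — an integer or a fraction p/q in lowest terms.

Part I: remainder = value at the root: 3*(-27)^4 + 5*(-27)^3 + 3*(-27)^2 + 1*(-27)^1 - 3 = (1594323) + (-98415) + (2187) + (-27) + (-3) = 1498065; answer 1498065
Part II: A1 = 1498065; r = 15607; 15607 is prime, so its only divisors are 1 and 15607; count = 2; answer 2
Part III: A2 = 2; d = 4; total draws C(10,5) = 252; complement C(6,5) = 6; favorable 252 - 6 = 246; P = 41/42; answer 41/42

41/42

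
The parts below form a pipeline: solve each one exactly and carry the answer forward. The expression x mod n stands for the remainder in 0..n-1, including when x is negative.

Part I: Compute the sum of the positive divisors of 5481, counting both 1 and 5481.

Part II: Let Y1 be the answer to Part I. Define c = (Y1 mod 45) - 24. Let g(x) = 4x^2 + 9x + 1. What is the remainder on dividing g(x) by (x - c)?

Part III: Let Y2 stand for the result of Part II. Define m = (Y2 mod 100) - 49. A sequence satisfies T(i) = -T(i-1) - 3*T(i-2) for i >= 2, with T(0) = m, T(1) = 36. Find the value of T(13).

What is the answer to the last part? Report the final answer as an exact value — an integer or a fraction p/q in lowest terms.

Part I: 5481 = 3^3 * 7 * 29; sigma = (1 + 3 + 9 + 27) * (1 + 7) * (1 + 29) = 40 * 8 * 30 = 9600; answer 9600
Part II: Y1 = 9600; c = -9; remainder = value at the root: 4*(-9)^2 + 9*(-9)^1 + 1 = (324) + (-81) + (1) = 244; answer 244
Part III: Y2 = 244; m = -5; T(2) = -1*(36) - 3*(-5) = -21; iterating: T(2)=-21, T(3)=-87, T(4)=150, T(5)=111, T(6)=-561, T(7)=228, T(8)=1455, T(9)=-2139, T(10)=-2226, T(11)=8643, T(12)=-1965, T(13)=-23964; answer -23964

-23964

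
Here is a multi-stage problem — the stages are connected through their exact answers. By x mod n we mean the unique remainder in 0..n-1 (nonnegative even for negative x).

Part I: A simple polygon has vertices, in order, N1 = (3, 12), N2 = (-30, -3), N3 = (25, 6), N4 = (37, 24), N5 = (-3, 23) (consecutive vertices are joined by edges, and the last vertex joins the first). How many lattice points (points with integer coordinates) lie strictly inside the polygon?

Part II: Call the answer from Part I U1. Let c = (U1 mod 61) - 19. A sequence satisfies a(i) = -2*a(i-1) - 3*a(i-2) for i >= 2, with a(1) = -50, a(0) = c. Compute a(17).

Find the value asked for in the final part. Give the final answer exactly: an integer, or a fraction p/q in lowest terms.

352462

Part I: cross terms: (3*-3 - -30*12)=351, (-30*6 - 25*-3)=-105, (25*24 - 37*6)=378, (37*23 - -3*24)=923, (-3*12 - 3*23)=-105; twice the area = |1442| = 1442; area = 721; boundary points = 3 + 1 + 6 + 1 + 1 = 12; strictly interior points = area - boundary/2 + 1 = 716; answer 716
Part II: U1 = 716; c = 26; a(2) = -2*(-50) - 3*(26) = 22; iterating: a(2)=22, a(3)=106, a(4)=-278, a(5)=238, a(6)=358, a(7)=-1430, a(8)=1786, a(9)=718, a(10)=-6794, a(11)=11434, a(12)=-2486, a(13)=-29330, a(14)=66118, a(15)=-44246, a(16)=-109862, a(17)=352462; answer 352462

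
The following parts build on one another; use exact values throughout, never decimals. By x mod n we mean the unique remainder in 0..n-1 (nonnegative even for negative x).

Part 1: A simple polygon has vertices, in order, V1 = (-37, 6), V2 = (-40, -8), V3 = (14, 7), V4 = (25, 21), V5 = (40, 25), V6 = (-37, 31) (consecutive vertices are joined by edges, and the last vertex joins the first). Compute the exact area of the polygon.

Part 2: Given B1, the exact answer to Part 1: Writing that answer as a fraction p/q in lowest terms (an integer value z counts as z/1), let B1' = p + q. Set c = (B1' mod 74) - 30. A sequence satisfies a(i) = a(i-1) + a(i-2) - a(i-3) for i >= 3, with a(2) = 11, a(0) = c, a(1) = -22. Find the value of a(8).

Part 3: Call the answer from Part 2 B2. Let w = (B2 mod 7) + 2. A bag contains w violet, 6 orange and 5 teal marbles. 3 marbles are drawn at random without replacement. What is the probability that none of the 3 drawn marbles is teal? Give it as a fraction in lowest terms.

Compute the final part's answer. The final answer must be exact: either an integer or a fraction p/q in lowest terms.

28/143

Part 1: cross terms: (-37*-8 - -40*6)=536, (-40*7 - 14*-8)=-168, (14*21 - 25*7)=119, (25*25 - 40*21)=-215, (40*31 - -37*25)=2165, (-37*6 - -37*31)=925; twice the area = |3362| = 3362; area = 1681; answer 1681
Part 2: B1 = 1681; threaded value p + q = 1682; c = 24; a(3) = 1*(11) + 1*(-22) - 1*(24) = -35; iterating: a(3)=-35, a(4)=-2, a(5)=-48, a(6)=-15, a(7)=-61, a(8)=-28; answer -28
Part 3: B2 = -28; w = 2; total draws C(13,3) = 286; favorable C(8,3) = 56; P = 28/143; answer 28/143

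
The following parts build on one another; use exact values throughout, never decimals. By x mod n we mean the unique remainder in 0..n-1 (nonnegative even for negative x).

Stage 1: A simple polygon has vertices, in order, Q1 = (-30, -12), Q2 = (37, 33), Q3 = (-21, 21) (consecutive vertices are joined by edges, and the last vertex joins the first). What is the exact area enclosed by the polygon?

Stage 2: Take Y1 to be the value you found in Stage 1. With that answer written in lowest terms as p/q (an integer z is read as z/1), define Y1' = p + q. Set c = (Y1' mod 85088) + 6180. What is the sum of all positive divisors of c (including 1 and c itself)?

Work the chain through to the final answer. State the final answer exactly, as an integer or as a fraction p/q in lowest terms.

16128

Stage 1: cross terms: (-30*33 - 37*-12)=-546, (37*21 - -21*33)=1470, (-21*-12 - -30*21)=882; twice the area = |1806| = 1806; area = 903; answer 903
Stage 2: Y1 = 903; threaded value p + q = 904; c = 7084; 7084 = 2^2 * 7 * 11 * 23; sigma = (1 + 2 + 4) * (1 + 7) * (1 + 11) * (1 + 23) = 7 * 8 * 12 * 24 = 16128; answer 16128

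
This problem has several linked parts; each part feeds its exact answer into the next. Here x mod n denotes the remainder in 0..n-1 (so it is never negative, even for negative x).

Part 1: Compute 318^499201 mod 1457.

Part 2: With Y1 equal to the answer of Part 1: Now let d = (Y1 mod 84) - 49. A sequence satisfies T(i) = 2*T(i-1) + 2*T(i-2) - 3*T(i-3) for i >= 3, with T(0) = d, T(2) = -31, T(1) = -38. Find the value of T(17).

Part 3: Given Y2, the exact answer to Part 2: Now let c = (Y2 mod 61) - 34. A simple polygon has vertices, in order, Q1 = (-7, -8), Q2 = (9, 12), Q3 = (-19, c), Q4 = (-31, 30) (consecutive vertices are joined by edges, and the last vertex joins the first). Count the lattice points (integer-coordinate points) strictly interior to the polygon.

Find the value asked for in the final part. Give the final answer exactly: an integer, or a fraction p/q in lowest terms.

Part 1: squarings mod 1457: 318^1=318, 318^2=591, 318^4=1058, 318^8=388, 318^16=473, 318^32=808, 318^64=128, 318^128=357, 318^256=690, 318^512=1118, 318^1024=1275, 318^2048=1070, 318^4096=1155, 318^8192=870, 318^16384=717, 318^32768=1225, 318^65536=1372, 318^131072=1397, 318^262144=686; 318^499201 = 318^1 * 318^512 * 318^1024 * 318^2048 * 318^4096 * 318^32768 * 318^65536 * 318^131072 * 318^262144 = 1372 (mod 1457); answer 1372
Part 2: Y1 = 1372; d = -21; T(3) = 2*(-31) + 2*(-38) - 3*(-21) = -75; iterating: T(3)=-75, T(4)=-98, T(5)=-253, T(6)=-477, T(7)=-1166, T(8)=-2527, T(9)=-5955, T(10)=-13466, T(11)=-31261, T(12)=-71589, T(13)=-165302, T(14)=-379999, T(15)=-875835, T(16)=-2015762, T(17)=-4643197; answer -4643197
Part 3: Y2 = -4643197; c = -33; cross terms: (-7*12 - 9*-8)=-12, (9*-33 - -19*12)=-69, (-19*30 - -31*-33)=-1593, (-31*-8 - -7*30)=458; twice the area = |-1216| = 1216; area = 608; boundary points = 4 + 1 + 3 + 2 = 10; strictly interior points = area - boundary/2 + 1 = 604; answer 604

604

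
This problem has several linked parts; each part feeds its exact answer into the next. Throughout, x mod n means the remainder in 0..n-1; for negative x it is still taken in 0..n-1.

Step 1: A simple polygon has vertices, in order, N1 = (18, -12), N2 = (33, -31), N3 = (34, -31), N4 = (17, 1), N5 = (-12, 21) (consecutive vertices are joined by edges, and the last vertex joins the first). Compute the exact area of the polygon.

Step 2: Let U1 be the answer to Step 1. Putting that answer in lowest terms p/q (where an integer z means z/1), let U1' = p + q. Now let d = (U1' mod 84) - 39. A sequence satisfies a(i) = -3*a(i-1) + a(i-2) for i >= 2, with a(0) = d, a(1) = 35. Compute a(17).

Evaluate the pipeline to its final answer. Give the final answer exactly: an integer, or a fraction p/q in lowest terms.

Step 1: cross terms: (18*-31 - 33*-12)=-162, (33*-31 - 34*-31)=31, (34*1 - 17*-31)=561, (17*21 - -12*1)=369, (-12*-12 - 18*21)=-234; twice the area = |565| = 565; area = 565/2; answer 565/2
Step 2: U1 = 565/2; threaded value p + q = 567; d = 24; a(2) = -3*(35) + 1*(24) = -81; iterating: a(2)=-81, a(3)=278, a(4)=-915, a(5)=3023, a(6)=-9984, a(7)=32975, a(8)=-108909, a(9)=359702, a(10)=-1188015, a(11)=3923747, a(12)=-12959256, a(13)=42801515, a(14)=-141363801, a(15)=466892918, a(16)=-1542042555, a(17)=5093020583; answer 5093020583

5093020583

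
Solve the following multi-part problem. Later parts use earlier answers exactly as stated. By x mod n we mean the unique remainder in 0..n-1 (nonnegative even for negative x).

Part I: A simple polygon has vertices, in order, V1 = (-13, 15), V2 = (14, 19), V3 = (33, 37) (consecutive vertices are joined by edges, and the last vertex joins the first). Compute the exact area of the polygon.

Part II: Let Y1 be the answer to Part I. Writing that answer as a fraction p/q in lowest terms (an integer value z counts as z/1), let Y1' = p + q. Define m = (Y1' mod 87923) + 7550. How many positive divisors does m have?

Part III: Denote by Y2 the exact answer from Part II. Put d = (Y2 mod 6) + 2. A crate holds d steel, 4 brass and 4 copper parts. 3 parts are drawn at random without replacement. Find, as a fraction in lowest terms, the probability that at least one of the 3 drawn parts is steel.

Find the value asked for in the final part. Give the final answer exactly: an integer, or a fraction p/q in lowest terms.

8/15

Part I: cross terms: (-13*19 - 14*15)=-457, (14*37 - 33*19)=-109, (33*15 - -13*37)=976; twice the area = |410| = 410; area = 205; answer 205
Part II: Y1 = 205; threaded value p + q = 206; m = 7756; 7756 = 2^2 * 7 * 277; number of divisors = (2+1) * (1+1) * (1+1) = 12; answer 12
Part III: Y2 = 12; d = 2; total draws C(10,3) = 120; complement C(8,3) = 56; favorable 120 - 56 = 64; P = 8/15; answer 8/15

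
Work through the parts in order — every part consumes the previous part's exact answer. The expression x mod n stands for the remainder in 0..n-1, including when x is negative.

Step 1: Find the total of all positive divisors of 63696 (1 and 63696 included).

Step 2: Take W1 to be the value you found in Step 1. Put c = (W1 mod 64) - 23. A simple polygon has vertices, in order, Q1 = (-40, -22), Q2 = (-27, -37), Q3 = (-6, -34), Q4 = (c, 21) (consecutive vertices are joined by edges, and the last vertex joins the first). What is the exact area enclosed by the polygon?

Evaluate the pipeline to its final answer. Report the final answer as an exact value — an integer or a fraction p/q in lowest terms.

Step 1: 63696 = 2^4 * 3 * 1327; sigma = (1 + 2 + 4 + 8 + 16) * (1 + 3) * (1 + 1327) = 31 * 4 * 1328 = 164672; answer 164672
Step 2: W1 = 164672; c = -23; cross terms: (-40*-37 - -27*-22)=886, (-27*-34 - -6*-37)=696, (-6*21 - -23*-34)=-908, (-23*-22 - -40*21)=1346; twice the area = |2020| = 2020; area = 1010; answer 1010

1010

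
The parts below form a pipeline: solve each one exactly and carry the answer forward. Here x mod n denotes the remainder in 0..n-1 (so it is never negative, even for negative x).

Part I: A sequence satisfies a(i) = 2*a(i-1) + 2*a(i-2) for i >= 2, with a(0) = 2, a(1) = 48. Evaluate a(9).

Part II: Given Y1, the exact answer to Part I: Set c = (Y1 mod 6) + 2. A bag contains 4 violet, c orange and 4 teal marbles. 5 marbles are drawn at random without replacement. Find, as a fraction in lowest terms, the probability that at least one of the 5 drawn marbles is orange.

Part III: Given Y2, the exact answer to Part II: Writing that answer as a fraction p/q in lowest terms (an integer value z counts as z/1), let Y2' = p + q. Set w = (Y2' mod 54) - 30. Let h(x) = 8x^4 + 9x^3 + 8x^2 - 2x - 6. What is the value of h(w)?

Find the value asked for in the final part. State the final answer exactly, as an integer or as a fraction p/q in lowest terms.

Part I: a(2) = 2*(48) + 2*(2) = 100; iterating: a(2)=100, a(3)=296, a(4)=792, a(5)=2176, a(6)=5936, a(7)=16224, a(8)=44320, a(9)=121088; answer 121088
Part II: Y1 = 121088; c = 4; total draws C(12,5) = 792; complement C(8,5) = 56; favorable 792 - 56 = 736; P = 92/99; answer 92/99
Part III: Y2 = 92/99; threaded value p + q = 191; w = -1; 8*(-1)^4 + 9*(-1)^3 + 8*(-1)^2 - 2*(-1)^1 - 6 = (8) + (-9) + (8) + (2) + (-6) = 3; answer 3

3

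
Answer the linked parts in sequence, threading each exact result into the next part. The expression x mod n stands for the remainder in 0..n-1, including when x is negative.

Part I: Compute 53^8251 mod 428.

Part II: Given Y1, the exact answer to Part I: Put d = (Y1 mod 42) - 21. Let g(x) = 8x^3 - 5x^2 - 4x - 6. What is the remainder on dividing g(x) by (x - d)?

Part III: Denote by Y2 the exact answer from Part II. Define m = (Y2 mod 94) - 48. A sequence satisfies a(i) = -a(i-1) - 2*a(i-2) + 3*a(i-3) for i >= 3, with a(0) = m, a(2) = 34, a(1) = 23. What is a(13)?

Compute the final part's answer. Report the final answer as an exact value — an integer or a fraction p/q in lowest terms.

11983

Part I: squarings mod 428: 53^1=53, 53^2=241, 53^4=301, 53^8=293, 53^16=249, 53^32=369, 53^64=57, 53^128=253, 53^256=237, 53^512=101, 53^1024=357, 53^2048=333, 53^4096=37, 53^8192=85; 53^8251 = 53^1 * 53^2 * 53^8 * 53^16 * 53^32 * 53^8192 = 217 (mod 428); answer 217
Part II: Y1 = 217; d = -14; remainder = value at the root: 8*(-14)^3 - 5*(-14)^2 - 4*(-14)^1 - 6 = (-21952) + (-980) + (56) + (-6) = -22882; answer -22882
Part III: Y2 = -22882; m = 6; a(3) = -1*(34) - 2*(23) + 3*(6) = -62; iterating: a(3)=-62, a(4)=63, a(5)=163, a(6)=-475, a(7)=338, a(8)=1101, a(9)=-3202, a(10)=2014, a(11)=7693, a(12)=-21327, a(13)=11983; answer 11983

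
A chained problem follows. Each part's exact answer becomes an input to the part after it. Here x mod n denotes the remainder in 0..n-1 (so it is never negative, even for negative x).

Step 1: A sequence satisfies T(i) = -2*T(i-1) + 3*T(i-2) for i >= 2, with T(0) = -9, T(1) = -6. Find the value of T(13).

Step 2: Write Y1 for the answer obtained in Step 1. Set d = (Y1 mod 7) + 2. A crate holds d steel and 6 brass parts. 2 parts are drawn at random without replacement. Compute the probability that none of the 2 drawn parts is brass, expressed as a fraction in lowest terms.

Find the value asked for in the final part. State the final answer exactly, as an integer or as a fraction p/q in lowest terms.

Step 1: T(2) = -2*(-6) + 3*(-9) = -15; iterating: T(2)=-15, T(3)=12, T(4)=-69, T(5)=174, T(6)=-555, T(7)=1632, T(8)=-4929, T(9)=14754, T(10)=-44295, T(11)=132852, T(12)=-398589, T(13)=1195734; answer 1195734
Step 2: Y1 = 1195734; d = 3; total draws C(9,2) = 36; favorable C(3,2) = 3; P = 1/12; answer 1/12

1/12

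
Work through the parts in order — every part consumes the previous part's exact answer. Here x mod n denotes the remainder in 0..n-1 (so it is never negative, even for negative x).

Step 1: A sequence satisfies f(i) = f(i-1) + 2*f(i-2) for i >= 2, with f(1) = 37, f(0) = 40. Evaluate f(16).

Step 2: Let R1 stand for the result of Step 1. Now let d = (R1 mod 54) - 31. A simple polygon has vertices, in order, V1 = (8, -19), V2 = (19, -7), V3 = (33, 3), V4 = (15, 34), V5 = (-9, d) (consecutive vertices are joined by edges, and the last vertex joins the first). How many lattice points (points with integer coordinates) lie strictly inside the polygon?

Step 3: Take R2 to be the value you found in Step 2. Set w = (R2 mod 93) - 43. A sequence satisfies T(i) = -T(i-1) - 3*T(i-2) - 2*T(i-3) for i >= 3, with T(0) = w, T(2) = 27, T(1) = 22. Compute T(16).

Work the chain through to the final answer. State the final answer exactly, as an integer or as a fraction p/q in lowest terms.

Step 1: f(2) = 1*(37) + 2*(40) = 117; iterating: f(2)=117, f(3)=191, f(4)=425, f(5)=807, f(6)=1657, f(7)=3271, f(8)=6585, f(9)=13127, f(10)=26297, f(11)=52551, f(12)=105145, f(13)=210247, f(14)=420537, f(15)=841031, f(16)=1682105; answer 1682105
Step 2: R1 = 1682105; d = -26; cross terms: (8*-7 - 19*-19)=305, (19*3 - 33*-7)=288, (33*34 - 15*3)=1077, (15*-26 - -9*34)=-84, (-9*-19 - 8*-26)=379; twice the area = |1965| = 1965; area = 1965/2; boundary points = 1 + 2 + 1 + 12 + 1 = 17; strictly interior points = area - boundary/2 + 1 = 975; answer 975
Step 3: R2 = 975; w = 2; T(3) = -1*(27) - 3*(22) - 2*(2) = -97; iterating: T(3)=-97, T(4)=-28, T(5)=265, T(6)=13, T(7)=-752, T(8)=183, T(9)=2047, T(10)=-1092, T(11)=-5415, T(12)=4597, T(13)=13832, T(14)=-16793, T(15)=-33897, T(16)=56612; answer 56612

56612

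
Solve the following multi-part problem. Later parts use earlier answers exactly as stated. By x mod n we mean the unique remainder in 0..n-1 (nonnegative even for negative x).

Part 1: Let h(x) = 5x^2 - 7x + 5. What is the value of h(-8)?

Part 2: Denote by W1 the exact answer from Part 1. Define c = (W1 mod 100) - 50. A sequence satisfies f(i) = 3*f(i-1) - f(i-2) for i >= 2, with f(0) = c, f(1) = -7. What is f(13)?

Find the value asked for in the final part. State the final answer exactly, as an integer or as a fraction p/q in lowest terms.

Part 1: 5*(-8)^2 - 7*(-8)^1 + 5 = (320) + (56) + (5) = 381; answer 381
Part 2: W1 = 381; c = 31; f(2) = 3*(-7) - 1*(31) = -52; iterating: f(2)=-52, f(3)=-149, f(4)=-395, f(5)=-1036, f(6)=-2713, f(7)=-7103, f(8)=-18596, f(9)=-48685, f(10)=-127459, f(11)=-333692, f(12)=-873617, f(13)=-2287159; answer -2287159

-2287159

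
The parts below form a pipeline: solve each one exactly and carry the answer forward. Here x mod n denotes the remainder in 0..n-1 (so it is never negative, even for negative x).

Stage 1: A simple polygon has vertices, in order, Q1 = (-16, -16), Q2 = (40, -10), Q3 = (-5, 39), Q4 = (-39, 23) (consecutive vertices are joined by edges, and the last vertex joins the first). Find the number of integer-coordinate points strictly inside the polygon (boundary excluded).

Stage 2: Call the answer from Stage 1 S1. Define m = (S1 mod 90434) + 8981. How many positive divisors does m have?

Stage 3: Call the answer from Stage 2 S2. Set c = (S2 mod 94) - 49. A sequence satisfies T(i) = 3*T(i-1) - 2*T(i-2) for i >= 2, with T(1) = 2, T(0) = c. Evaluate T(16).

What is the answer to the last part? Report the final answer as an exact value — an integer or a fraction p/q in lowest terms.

Stage 1: cross terms: (-16*-10 - 40*-16)=800, (40*39 - -5*-10)=1510, (-5*23 - -39*39)=1406, (-39*-16 - -16*23)=992; twice the area = |4708| = 4708; area = 2354; boundary points = 2 + 1 + 2 + 1 = 6; strictly interior points = area - boundary/2 + 1 = 2352; answer 2352
Stage 2: S1 = 2352; m = 11333; 11333 = 7 * 1619; number of divisors = (1+1) * (1+1) = 4; answer 4
Stage 3: S2 = 4; c = -45; T(2) = 3*(2) - 2*(-45) = 96; iterating: T(2)=96, T(3)=284, T(4)=660, T(5)=1412, T(6)=2916, T(7)=5924, T(8)=11940, T(9)=23972, T(10)=48036, T(11)=96164, T(12)=192420, T(13)=384932, T(14)=769956, T(15)=1540004, T(16)=3080100; answer 3080100

3080100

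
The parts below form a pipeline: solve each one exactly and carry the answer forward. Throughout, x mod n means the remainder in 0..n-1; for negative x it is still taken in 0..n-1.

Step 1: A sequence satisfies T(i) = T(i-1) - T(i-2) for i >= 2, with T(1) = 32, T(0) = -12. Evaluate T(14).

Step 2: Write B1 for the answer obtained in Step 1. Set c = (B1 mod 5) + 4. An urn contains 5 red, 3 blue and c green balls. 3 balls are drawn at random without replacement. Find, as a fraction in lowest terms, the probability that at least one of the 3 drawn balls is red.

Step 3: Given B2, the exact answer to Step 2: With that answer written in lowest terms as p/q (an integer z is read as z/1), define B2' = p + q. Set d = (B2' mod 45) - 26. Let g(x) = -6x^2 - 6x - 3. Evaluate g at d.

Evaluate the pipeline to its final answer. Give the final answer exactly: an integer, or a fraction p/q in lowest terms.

-1263

Step 1: T(2) = 1*(32) - 1*(-12) = 44; iterating: T(2)=44, T(3)=12, T(4)=-32, T(5)=-44, T(6)=-12, T(7)=32, T(8)=44, T(9)=12, T(10)=-32, T(11)=-44, T(12)=-12, T(13)=32, T(14)=44; answer 44
Step 2: B1 = 44; c = 8; total draws C(16,3) = 560; complement C(11,3) = 165; favorable 560 - 165 = 395; P = 79/112; answer 79/112
Step 3: B2 = 79/112; threaded value p + q = 191; d = -15; -6*(-15)^2 - 6*(-15)^1 - 3 = (-1350) + (90) + (-3) = -1263; answer -1263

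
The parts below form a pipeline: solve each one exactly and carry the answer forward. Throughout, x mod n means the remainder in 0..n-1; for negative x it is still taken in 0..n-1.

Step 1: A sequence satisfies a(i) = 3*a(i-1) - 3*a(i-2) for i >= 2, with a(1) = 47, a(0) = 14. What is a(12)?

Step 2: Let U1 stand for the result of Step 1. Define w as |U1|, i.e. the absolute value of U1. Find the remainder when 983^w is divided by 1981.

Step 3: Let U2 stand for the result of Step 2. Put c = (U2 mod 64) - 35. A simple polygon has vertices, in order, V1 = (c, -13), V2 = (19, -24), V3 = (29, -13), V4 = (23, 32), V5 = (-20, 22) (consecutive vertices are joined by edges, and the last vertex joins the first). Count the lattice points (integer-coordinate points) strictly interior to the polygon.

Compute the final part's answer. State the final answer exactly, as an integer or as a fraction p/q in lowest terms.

Step 1: a(2) = 3*(47) - 3*(14) = 99; iterating: a(2)=99, a(3)=156, a(4)=171, a(5)=45, a(6)=-378, a(7)=-1269, a(8)=-2673, a(9)=-4212, a(10)=-4617, a(11)=-1215, a(12)=10206; answer 10206
Step 2: U1 = 10206; w = 10206; squarings mod 1981: 983^1=983, 983^2=1542, 983^4=564, 983^8=1136, 983^16=865, 983^32=1388, 983^64=1012, 983^128=1948, 983^256=1089, 983^512=1283, 983^1024=1859, 983^2048=1017, 983^4096=207, 983^8192=1248; 983^10206 = 983^2 * 983^4 * 983^8 * 983^16 * 983^64 * 983^128 * 983^256 * 983^512 * 983^1024 * 983^8192 = 1905 (mod 1981); answer 1905
Step 3: U2 = 1905; c = 14; cross terms: (14*-24 - 19*-13)=-89, (19*-13 - 29*-24)=449, (29*32 - 23*-13)=1227, (23*22 - -20*32)=1146, (-20*-13 - 14*22)=-48; twice the area = |2685| = 2685; area = 2685/2; boundary points = 1 + 1 + 3 + 1 + 1 = 7; strictly interior points = area - boundary/2 + 1 = 1340; answer 1340

1340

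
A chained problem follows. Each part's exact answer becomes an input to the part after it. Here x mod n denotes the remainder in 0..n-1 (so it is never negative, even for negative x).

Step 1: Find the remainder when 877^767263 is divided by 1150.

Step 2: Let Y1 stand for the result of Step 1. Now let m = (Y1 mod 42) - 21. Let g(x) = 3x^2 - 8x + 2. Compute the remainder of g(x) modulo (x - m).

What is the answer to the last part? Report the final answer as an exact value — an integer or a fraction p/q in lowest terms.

1362

Step 1: squarings mod 1150: 877^1=877, 877^2=929, 877^4=541, 877^8=581, 877^16=611, 877^32=721, 877^64=41, 877^128=531, 877^256=211, 877^512=821, 877^1024=141, 877^2048=331, 877^4096=311, 877^8192=121, 877^16384=841, 877^32768=31, 877^65536=961, 877^131072=71, 877^262144=441, 877^524288=131; 877^767263 = 877^1 * 877^2 * 877^4 * 877^8 * 877^16 * 877^256 * 877^1024 * 877^4096 * 877^8192 * 877^32768 * 877^65536 * 877^131072 * 877^524288 = 883 (mod 1150); answer 883
Step 2: Y1 = 883; m = -20; remainder = value at the root: 3*(-20)^2 - 8*(-20)^1 + 2 = (1200) + (160) + (2) = 1362; answer 1362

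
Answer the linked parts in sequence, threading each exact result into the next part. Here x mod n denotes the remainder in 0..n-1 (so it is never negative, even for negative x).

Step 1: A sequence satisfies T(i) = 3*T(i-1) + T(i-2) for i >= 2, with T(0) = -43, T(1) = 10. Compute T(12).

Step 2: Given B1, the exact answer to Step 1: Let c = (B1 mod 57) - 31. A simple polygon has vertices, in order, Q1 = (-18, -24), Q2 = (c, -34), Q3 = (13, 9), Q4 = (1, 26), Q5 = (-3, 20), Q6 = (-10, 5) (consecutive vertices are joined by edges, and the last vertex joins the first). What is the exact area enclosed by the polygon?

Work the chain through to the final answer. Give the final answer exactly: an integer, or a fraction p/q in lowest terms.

2227/2

Step 1: T(2) = 3*(10) + 1*(-43) = -13; iterating: T(2)=-13, T(3)=-29, T(4)=-100, T(5)=-329, T(6)=-1087, T(7)=-3590, T(8)=-11857, T(9)=-39161, T(10)=-129340, T(11)=-427181, T(12)=-1410883; answer -1410883
Step 2: B1 = -1410883; c = 7; cross terms: (-18*-34 - 7*-24)=780, (7*9 - 13*-34)=505, (13*26 - 1*9)=329, (1*20 - -3*26)=98, (-3*5 - -10*20)=185, (-10*-24 - -18*5)=330; twice the area = |2227| = 2227; area = 2227/2; answer 2227/2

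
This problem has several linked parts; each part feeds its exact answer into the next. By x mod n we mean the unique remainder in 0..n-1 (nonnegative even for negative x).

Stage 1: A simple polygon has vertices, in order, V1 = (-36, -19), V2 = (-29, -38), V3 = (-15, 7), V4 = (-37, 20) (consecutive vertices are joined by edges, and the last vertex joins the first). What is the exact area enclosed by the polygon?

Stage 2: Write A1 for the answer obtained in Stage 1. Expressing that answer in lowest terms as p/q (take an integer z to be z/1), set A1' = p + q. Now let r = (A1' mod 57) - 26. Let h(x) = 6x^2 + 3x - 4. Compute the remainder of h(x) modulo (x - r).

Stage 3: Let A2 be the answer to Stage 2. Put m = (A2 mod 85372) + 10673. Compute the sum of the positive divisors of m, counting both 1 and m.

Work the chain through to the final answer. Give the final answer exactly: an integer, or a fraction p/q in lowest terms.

11620

Stage 1: cross terms: (-36*-38 - -29*-19)=817, (-29*7 - -15*-38)=-773, (-15*20 - -37*7)=-41, (-37*-19 - -36*20)=1423; twice the area = |1426| = 1426; area = 713; answer 713
Stage 2: A1 = 713; threaded value p + q = 714; r = 4; remainder = value at the root: 6*(4)^2 + 3*(4)^1 - 4 = (96) + (12) + (-4) = 104; answer 104
Stage 3: A2 = 104; m = 10777; 10777 = 13 * 829; sigma = (1 + 13) * (1 + 829) = 14 * 830 = 11620; answer 11620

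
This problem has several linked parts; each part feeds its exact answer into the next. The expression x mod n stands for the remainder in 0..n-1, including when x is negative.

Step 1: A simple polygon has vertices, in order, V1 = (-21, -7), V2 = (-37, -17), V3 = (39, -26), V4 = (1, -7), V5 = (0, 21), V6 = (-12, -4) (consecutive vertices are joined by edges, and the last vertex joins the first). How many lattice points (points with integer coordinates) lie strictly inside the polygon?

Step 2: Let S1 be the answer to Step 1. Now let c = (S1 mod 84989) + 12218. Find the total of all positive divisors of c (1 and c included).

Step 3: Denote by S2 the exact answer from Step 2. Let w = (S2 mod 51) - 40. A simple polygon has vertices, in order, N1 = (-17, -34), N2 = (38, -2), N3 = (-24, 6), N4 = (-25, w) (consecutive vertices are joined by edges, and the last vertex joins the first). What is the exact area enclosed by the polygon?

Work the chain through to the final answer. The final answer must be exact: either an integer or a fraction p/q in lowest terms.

Step 1: cross terms: (-21*-17 - -37*-7)=98, (-37*-26 - 39*-17)=1625, (39*-7 - 1*-26)=-247, (1*21 - 0*-7)=21, (0*-4 - -12*21)=252, (-12*-7 - -21*-4)=0; twice the area = |1749| = 1749; area = 1749/2; boundary points = 2 + 1 + 19 + 1 + 1 + 3 = 27; strictly interior points = area - boundary/2 + 1 = 862; answer 862
Step 2: S1 = 862; c = 13080; 13080 = 2^3 * 3 * 5 * 109; sigma = (1 + 2 + 4 + 8) * (1 + 3) * (1 + 5) * (1 + 109) = 15 * 4 * 6 * 110 = 39600; answer 39600
Step 3: S2 = 39600; w = -16; cross terms: (-17*-2 - 38*-34)=1326, (38*6 - -24*-2)=180, (-24*-16 - -25*6)=534, (-25*-34 - -17*-16)=578; twice the area = |2618| = 2618; area = 1309; answer 1309

1309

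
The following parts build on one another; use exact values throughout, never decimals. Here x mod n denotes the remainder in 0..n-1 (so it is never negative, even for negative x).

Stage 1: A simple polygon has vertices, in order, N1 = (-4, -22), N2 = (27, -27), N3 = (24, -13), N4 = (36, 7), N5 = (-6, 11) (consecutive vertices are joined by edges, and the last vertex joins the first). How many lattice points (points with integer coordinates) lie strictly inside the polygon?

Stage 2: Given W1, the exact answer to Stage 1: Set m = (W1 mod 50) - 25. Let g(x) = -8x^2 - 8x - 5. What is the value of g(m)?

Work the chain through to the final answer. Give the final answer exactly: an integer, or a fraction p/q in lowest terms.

-101

Stage 1: cross terms: (-4*-27 - 27*-22)=702, (27*-13 - 24*-27)=297, (24*7 - 36*-13)=636, (36*11 - -6*7)=438, (-6*-22 - -4*11)=176; twice the area = |2249| = 2249; area = 2249/2; boundary points = 1 + 1 + 4 + 2 + 1 = 9; strictly interior points = area - boundary/2 + 1 = 1121; answer 1121
Stage 2: W1 = 1121; m = -4; -8*(-4)^2 - 8*(-4)^1 - 5 = (-128) + (32) + (-5) = -101; answer -101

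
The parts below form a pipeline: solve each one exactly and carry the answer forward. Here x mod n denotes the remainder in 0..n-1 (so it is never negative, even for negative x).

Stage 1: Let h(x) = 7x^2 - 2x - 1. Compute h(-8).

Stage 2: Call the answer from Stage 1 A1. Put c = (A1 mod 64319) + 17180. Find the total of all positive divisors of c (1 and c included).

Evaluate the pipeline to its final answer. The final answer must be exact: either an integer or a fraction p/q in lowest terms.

23528

Stage 1: 7*(-8)^2 - 2*(-8)^1 - 1 = (448) + (16) + (-1) = 463; answer 463
Stage 2: A1 = 463; c = 17643; 17643 = 3 * 5881; sigma = (1 + 3) * (1 + 5881) = 4 * 5882 = 23528; answer 23528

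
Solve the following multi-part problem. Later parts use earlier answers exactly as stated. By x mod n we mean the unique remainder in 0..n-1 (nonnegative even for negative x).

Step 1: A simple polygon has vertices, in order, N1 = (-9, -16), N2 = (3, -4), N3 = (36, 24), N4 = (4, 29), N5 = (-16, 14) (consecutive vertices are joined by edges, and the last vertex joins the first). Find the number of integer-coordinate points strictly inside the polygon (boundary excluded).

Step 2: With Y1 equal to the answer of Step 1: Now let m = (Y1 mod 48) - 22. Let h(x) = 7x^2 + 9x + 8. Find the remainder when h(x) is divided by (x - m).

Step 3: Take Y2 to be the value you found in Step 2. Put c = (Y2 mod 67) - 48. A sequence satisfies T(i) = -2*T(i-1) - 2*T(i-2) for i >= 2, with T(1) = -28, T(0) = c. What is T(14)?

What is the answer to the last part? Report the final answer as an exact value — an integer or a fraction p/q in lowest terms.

-4992

Step 1: cross terms: (-9*-4 - 3*-16)=84, (3*24 - 36*-4)=216, (36*29 - 4*24)=948, (4*14 - -16*29)=520, (-16*-16 - -9*14)=382; twice the area = |2150| = 2150; area = 1075; boundary points = 12 + 1 + 1 + 5 + 1 = 20; strictly interior points = area - boundary/2 + 1 = 1066; answer 1066
Step 2: Y1 = 1066; m = -12; remainder = value at the root: 7*(-12)^2 + 9*(-12)^1 + 8 = (1008) + (-108) + (8) = 908; answer 908
Step 3: Y2 = 908; c = -11; T(2) = -2*(-28) - 2*(-11) = 78; iterating: T(2)=78, T(3)=-100, T(4)=44, T(5)=112, T(6)=-312, T(7)=400, T(8)=-176, T(9)=-448, T(10)=1248, T(11)=-1600, T(12)=704, T(13)=1792, T(14)=-4992; answer -4992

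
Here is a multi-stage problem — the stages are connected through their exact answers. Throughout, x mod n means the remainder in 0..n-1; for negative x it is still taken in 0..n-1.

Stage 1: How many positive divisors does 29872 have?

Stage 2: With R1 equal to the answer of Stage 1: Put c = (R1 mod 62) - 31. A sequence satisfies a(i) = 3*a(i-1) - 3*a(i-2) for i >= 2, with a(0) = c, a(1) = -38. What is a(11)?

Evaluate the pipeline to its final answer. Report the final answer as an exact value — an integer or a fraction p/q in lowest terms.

Stage 1: 29872 = 2^4 * 1867; number of divisors = (4+1) * (1+1) = 10; answer 10
Stage 2: R1 = 10; c = -21; a(2) = 3*(-38) - 3*(-21) = -51; iterating: a(2)=-51, a(3)=-39, a(4)=36, a(5)=225, a(6)=567, a(7)=1026, a(8)=1377, a(9)=1053, a(10)=-972, a(11)=-6075; answer -6075

-6075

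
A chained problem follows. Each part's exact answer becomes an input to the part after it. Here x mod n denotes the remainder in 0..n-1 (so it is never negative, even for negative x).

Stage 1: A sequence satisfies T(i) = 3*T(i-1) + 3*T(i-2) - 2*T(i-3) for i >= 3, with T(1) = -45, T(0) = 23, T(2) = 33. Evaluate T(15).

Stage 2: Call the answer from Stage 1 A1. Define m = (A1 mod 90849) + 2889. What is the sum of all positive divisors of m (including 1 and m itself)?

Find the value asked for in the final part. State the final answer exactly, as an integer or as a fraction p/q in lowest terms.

Stage 1: T(3) = 3*(33) + 3*(-45) - 2*(23) = -82; iterating: T(3)=-82, T(4)=-57, T(5)=-483, T(6)=-1456, T(7)=-5703, T(8)=-20511, T(9)=-75730, T(10)=-277317, T(11)=-1018119, T(12)=-3734848, T(13)=-13704267, T(14)=-50281107, T(15)=-184486426; answer -184486426
Stage 2: A1 = -184486426; m = 30782; 30782 = 2 * 15391; sigma = (1 + 2) * (1 + 15391) = 3 * 15392 = 46176; answer 46176

46176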